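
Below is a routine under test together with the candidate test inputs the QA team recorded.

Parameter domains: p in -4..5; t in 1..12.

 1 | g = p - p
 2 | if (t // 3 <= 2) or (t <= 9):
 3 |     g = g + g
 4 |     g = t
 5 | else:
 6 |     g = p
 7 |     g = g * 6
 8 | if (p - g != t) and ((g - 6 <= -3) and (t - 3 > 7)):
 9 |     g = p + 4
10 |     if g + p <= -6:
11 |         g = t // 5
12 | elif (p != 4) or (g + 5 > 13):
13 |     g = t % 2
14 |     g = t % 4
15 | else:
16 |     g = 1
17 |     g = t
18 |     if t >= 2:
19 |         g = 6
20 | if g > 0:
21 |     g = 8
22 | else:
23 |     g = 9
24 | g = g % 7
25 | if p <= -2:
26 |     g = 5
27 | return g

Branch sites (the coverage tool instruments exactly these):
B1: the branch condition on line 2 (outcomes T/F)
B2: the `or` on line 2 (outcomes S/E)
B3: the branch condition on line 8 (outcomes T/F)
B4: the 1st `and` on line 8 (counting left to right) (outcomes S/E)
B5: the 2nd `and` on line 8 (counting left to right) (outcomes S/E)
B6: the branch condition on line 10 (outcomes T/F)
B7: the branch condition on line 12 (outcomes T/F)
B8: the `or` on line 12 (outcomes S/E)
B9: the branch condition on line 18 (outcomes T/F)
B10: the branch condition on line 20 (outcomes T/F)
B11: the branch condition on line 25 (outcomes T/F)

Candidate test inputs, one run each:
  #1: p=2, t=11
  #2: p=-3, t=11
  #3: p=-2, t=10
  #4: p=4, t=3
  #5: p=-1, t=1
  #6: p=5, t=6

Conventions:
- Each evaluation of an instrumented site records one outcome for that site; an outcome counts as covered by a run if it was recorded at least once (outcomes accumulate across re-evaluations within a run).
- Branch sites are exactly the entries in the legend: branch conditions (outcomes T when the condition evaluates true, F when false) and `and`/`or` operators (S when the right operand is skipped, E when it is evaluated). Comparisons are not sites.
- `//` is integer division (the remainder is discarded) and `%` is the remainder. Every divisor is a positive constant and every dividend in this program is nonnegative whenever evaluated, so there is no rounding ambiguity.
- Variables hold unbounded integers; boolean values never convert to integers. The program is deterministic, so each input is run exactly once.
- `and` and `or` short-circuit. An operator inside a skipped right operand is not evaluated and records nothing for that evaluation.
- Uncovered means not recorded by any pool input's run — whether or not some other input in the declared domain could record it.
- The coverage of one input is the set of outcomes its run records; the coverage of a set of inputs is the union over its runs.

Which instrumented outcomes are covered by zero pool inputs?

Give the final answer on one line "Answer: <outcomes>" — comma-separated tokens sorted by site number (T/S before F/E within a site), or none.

#1 (p=2, t=11) -> B2->E, B1->F, B4->E, B5->S, B3->F, B8->S, B7->T, B10->T, B11->F; covered: B1=F, B2=E, B3=F, B4=E, B5=S, B7=T, B8=S, B10=T, B11=F
#2 (p=-3, t=11) -> B2->E, B1->F, B4->E, B5->E, B3->T, B6->F, B10->T, B11->T; covered: B1=F, B2=E, B3=T, B4=E, B5=E, B6=F, B10=T, B11=T
#3 (p=-2, t=10) -> B2->E, B1->F, B4->S, B3->F, B8->S, B7->T, B10->T, B11->T; covered: B1=F, B2=E, B3=F, B4=S, B7=T, B8=S, B10=T, B11=T
#4 (p=4, t=3) -> B2->S, B1->T, B4->E, B5->E, B3->F, B8->E, B7->F, B9->T, B10->T, B11->F; covered: B1=T, B2=S, B3=F, B4=E, B5=E, B7=F, B8=E, B9=T, B10=T, B11=F
#5 (p=-1, t=1) -> B2->S, B1->T, B4->E, B5->E, B3->F, B8->S, B7->T, B10->T, B11->F; covered: B1=T, B2=S, B3=F, B4=E, B5=E, B7=T, B8=S, B10=T, B11=F
#6 (p=5, t=6) -> B2->S, B1->T, B4->E, B5->S, B3->F, B8->S, B7->T, B10->T, B11->F; covered: B1=T, B2=S, B3=F, B4=E, B5=S, B7=T, B8=S, B10=T, B11=F
union over the pool: B1=T, B1=F, B2=S, B2=E, B3=T, B3=F, B4=S, B4=E, B5=S, B5=E, B6=F, B7=T, B7=F, B8=S, B8=E, B9=T, B10=T, B11=T, B11=F
uncovered (3 of 22): B6=T, B9=F, B10=F

Answer: B6=T, B9=F, B10=F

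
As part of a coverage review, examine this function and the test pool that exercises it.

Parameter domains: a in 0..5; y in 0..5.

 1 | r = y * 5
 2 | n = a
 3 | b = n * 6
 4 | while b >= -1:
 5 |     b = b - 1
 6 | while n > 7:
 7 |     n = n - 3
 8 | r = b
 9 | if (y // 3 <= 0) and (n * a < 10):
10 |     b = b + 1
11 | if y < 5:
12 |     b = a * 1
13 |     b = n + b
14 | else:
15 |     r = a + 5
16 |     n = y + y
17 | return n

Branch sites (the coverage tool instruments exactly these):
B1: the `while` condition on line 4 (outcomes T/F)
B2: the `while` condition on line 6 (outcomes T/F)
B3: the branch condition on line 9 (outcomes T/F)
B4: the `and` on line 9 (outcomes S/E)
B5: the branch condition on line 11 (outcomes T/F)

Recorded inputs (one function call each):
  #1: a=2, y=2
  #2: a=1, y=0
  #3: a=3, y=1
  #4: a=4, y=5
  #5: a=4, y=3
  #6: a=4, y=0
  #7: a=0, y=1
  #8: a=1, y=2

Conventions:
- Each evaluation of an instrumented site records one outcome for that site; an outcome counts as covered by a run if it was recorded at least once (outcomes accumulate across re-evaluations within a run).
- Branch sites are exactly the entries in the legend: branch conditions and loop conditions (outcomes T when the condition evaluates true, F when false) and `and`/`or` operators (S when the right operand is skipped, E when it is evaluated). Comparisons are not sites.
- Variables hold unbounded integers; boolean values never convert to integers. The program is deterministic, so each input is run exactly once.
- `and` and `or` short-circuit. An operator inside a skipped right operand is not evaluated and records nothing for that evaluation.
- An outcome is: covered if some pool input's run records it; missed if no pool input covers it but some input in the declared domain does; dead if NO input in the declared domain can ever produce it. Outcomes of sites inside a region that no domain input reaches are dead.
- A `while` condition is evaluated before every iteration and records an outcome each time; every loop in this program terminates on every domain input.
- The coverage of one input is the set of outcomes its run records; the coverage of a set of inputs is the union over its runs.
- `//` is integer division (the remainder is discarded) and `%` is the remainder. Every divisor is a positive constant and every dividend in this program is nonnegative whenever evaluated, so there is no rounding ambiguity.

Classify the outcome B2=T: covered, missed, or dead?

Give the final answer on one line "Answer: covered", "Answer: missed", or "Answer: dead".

no pool input records B2=T
checking all 36 inputs in the declared domain: B2=T is never recorded -> dead

Answer: dead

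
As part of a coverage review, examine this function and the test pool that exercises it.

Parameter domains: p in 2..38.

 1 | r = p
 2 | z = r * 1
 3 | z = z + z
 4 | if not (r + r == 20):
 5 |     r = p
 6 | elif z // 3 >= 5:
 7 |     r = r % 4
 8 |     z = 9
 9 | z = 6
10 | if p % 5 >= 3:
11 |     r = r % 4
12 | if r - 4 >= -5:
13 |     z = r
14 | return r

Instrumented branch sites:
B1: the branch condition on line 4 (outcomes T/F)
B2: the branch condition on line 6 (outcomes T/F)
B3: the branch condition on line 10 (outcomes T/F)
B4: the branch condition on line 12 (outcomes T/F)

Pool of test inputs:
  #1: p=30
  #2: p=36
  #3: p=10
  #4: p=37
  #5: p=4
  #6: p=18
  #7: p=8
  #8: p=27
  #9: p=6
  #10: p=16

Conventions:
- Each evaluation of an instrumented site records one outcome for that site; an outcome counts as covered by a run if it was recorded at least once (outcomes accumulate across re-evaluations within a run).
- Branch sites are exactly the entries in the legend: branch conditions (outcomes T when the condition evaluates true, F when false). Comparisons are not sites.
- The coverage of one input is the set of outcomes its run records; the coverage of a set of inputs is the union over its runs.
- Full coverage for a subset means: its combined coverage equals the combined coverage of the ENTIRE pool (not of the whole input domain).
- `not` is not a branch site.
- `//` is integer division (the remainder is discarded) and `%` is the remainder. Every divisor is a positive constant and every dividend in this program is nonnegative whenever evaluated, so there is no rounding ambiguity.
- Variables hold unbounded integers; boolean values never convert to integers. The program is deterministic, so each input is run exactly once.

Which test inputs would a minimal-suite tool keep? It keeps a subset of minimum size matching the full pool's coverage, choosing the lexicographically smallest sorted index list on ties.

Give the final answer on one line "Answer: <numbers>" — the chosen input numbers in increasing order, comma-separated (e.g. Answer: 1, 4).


input #1, p=30: outcomes B1=T, B3=F, B4=T
input #2, p=36: outcomes B1=T, B3=F, B4=T
input #3, p=10: outcomes B1=F, B2=T, B3=F, B4=T
input #4, p=37: outcomes B1=T, B3=F, B4=T
input #5, p=4: outcomes B1=T, B3=T, B4=T
input #6, p=18: outcomes B1=T, B3=T, B4=T
input #7, p=8: outcomes B1=T, B3=T, B4=T
input #8, p=27: outcomes B1=T, B3=F, B4=T
input #9, p=6: outcomes B1=T, B3=F, B4=T
input #10, p=16: outcomes B1=T, B3=F, B4=T
pool-wide coverage (6 outcomes): B1=T, B1=F, B2=T, B3=T, B3=F, B4=T
checked all size-1 subsets: none covers 6 outcomes (max 4/6)
size 2: inputs {3, 5} cover all 6 outcomes, and no lexicographically smaller subset of this size does
Answer: 3, 5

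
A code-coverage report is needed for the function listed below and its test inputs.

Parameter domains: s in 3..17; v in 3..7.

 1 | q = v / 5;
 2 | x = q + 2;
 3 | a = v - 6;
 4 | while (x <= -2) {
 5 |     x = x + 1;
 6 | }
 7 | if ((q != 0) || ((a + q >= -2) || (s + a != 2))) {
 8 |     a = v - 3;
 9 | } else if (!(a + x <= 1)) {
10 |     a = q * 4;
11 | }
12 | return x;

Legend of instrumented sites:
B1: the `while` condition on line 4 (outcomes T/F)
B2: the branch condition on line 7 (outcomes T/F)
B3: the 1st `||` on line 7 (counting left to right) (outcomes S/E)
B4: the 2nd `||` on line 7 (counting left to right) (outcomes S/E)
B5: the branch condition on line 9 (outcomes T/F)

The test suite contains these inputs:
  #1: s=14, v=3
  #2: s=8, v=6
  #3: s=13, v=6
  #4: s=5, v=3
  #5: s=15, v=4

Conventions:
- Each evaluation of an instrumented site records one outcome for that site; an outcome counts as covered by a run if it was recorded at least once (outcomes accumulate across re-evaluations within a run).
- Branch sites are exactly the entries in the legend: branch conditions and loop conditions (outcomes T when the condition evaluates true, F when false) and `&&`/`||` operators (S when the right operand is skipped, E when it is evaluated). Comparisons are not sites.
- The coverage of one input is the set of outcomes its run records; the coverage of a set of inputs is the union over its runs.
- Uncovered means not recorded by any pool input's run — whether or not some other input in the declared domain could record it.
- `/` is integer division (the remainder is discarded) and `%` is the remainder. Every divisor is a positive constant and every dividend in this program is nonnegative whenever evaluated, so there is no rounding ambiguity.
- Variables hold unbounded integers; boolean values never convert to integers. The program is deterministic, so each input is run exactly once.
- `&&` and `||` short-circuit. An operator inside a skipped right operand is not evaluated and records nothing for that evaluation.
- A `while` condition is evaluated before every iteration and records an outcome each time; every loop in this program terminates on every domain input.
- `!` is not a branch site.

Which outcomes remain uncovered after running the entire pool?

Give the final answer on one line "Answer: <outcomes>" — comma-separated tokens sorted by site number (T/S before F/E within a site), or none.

test 1 (s=14, v=3) fires B1->F, B3->E, B4->E, B2->T; hits B1=F, B2=T, B3=E, B4=E
test 2 (s=8, v=6) fires B1->F, B3->S, B2->T; hits B1=F, B2=T, B3=S
test 3 (s=13, v=6) fires B1->F, B3->S, B2->T; hits B1=F, B2=T, B3=S
test 4 (s=5, v=3) fires B1->F, B3->E, B4->E, B2->F, B5->F; hits B1=F, B2=F, B3=E, B4=E, B5=F
test 5 (s=15, v=4) fires B1->F, B3->E, B4->S, B2->T; hits B1=F, B2=T, B3=E, B4=S
union over the pool: B1=F, B2=T, B2=F, B3=S, B3=E, B4=S, B4=E, B5=F
uncovered (2 of 10): B1=T, B5=T

Answer: B1=T, B5=T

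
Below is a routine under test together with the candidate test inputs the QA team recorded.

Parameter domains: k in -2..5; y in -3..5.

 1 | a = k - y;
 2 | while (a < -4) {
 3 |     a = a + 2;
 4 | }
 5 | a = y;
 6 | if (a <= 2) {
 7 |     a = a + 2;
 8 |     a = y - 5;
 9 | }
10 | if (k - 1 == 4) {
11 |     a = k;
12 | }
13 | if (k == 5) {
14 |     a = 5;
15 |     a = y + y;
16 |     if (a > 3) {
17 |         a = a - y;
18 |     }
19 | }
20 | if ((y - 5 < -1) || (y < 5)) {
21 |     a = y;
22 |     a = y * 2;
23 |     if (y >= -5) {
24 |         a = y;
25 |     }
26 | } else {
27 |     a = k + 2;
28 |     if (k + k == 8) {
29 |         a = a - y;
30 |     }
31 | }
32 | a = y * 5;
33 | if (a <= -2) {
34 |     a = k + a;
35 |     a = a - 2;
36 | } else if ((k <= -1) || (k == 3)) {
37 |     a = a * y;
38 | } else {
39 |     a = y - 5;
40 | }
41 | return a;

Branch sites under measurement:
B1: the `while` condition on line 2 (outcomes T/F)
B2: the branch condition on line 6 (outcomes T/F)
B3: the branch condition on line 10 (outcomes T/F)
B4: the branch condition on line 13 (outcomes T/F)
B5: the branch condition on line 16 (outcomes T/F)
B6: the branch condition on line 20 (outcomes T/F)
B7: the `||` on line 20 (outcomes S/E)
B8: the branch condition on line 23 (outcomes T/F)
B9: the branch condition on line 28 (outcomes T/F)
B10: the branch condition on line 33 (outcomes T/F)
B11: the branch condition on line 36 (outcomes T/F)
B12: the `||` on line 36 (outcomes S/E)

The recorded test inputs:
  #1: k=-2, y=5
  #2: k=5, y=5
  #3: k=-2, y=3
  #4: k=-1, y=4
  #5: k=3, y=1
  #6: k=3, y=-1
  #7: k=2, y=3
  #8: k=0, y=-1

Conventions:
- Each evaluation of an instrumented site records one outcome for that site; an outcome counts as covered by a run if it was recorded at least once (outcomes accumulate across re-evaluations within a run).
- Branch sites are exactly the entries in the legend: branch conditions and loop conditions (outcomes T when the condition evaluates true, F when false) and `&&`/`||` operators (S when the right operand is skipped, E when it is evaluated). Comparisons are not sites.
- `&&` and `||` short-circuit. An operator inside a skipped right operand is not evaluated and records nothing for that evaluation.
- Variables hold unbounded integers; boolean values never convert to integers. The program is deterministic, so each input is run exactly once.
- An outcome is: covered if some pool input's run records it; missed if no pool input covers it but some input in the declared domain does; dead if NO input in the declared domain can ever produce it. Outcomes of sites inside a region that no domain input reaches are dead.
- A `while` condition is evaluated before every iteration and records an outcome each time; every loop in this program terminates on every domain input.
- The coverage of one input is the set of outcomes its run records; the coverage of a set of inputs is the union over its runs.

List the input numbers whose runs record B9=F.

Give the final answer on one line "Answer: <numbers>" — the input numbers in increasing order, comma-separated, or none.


input #1 (k=-2, y=5): records B9=F
input #2 (k=5, y=5): records B9=F
input #3 (k=-2, y=3): does not record B9=F
input #4 (k=-1, y=4): does not record B9=F
input #5 (k=3, y=1): does not record B9=F
input #6 (k=3, y=-1): does not record B9=F
input #7 (k=2, y=3): does not record B9=F
input #8 (k=0, y=-1): does not record B9=F
Answer: 1, 2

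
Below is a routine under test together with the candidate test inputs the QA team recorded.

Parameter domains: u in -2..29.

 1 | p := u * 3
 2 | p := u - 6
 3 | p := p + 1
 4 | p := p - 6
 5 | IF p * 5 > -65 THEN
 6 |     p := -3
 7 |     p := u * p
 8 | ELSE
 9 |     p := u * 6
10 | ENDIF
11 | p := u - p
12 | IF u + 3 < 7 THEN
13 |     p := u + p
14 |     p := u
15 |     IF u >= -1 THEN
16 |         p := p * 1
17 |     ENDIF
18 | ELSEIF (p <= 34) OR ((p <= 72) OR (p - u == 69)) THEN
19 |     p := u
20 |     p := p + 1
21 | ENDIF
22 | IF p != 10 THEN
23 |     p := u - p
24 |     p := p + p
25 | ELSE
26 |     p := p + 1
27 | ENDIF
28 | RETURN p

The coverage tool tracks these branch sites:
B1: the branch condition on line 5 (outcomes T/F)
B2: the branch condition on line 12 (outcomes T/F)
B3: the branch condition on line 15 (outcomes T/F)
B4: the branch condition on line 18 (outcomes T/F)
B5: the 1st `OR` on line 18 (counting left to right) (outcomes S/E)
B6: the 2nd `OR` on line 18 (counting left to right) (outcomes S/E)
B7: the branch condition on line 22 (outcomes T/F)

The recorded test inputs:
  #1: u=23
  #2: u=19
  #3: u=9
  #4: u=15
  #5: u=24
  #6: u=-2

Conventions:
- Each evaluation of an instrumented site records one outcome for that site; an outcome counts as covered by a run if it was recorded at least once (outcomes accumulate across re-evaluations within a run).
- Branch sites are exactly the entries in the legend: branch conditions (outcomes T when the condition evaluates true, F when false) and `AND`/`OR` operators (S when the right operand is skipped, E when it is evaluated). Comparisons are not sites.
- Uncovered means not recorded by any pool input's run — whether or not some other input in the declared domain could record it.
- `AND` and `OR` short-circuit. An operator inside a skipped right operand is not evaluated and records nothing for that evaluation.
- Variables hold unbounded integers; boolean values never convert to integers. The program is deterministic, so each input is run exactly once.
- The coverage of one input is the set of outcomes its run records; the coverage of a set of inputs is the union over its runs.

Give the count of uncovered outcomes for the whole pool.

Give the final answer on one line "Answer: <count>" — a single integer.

input #1, u=23: outcomes B1=T, B2=F, B4=T, B5=E, B6=E, B7=T
input #2, u=19: outcomes B1=T, B2=F, B4=F, B5=E, B6=E, B7=T
input #3, u=9: outcomes B1=T, B2=F, B4=T, B5=E, B6=S, B7=F
input #4, u=15: outcomes B1=T, B2=F, B4=T, B5=E, B6=S, B7=T
input #5, u=24: outcomes B1=T, B2=F, B4=F, B5=E, B6=E, B7=T
input #6, u=-2: outcomes B1=F, B2=T, B3=F, B7=T
union over the pool: B1=T, B1=F, B2=T, B2=F, B3=F, B4=T, B4=F, B5=E, B6=S, B6=E, B7=T, B7=F
uncovered (2 of 14): B3=T, B5=S

Answer: 2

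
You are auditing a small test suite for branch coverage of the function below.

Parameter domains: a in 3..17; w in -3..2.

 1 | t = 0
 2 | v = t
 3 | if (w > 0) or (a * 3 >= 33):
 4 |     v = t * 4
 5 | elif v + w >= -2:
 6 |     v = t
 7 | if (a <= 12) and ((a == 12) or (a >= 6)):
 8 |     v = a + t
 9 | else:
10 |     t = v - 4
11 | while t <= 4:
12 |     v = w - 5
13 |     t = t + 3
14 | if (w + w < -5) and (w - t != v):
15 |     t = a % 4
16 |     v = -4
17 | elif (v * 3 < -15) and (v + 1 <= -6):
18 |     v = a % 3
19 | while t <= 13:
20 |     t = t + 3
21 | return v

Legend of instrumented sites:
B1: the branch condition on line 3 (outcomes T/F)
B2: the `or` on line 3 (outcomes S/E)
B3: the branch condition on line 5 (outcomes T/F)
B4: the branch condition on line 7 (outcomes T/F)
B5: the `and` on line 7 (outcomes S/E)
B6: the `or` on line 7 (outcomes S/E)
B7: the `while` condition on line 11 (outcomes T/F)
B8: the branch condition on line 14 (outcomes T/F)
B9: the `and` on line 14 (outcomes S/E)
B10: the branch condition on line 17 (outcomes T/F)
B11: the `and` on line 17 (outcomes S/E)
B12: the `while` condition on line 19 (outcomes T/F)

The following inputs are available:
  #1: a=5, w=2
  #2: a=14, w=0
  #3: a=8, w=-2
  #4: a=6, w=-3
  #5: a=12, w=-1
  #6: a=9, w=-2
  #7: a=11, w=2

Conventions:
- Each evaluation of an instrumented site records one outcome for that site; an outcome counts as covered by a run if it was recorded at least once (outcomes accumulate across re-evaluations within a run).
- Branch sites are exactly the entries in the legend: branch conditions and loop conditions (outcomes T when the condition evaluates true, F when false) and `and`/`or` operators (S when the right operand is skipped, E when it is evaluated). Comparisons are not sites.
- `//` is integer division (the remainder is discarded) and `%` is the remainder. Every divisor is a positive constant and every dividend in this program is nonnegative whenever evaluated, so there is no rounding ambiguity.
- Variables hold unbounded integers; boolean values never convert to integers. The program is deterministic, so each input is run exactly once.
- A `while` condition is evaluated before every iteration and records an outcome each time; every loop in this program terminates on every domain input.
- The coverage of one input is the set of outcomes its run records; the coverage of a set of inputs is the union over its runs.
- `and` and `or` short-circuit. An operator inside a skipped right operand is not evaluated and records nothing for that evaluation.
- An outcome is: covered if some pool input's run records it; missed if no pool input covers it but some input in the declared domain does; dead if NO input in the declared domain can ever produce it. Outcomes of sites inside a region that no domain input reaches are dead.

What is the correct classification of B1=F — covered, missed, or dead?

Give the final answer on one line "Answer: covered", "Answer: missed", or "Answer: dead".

B1=F is recorded by pool input(s) 3, 4, 6 -> covered

Answer: covered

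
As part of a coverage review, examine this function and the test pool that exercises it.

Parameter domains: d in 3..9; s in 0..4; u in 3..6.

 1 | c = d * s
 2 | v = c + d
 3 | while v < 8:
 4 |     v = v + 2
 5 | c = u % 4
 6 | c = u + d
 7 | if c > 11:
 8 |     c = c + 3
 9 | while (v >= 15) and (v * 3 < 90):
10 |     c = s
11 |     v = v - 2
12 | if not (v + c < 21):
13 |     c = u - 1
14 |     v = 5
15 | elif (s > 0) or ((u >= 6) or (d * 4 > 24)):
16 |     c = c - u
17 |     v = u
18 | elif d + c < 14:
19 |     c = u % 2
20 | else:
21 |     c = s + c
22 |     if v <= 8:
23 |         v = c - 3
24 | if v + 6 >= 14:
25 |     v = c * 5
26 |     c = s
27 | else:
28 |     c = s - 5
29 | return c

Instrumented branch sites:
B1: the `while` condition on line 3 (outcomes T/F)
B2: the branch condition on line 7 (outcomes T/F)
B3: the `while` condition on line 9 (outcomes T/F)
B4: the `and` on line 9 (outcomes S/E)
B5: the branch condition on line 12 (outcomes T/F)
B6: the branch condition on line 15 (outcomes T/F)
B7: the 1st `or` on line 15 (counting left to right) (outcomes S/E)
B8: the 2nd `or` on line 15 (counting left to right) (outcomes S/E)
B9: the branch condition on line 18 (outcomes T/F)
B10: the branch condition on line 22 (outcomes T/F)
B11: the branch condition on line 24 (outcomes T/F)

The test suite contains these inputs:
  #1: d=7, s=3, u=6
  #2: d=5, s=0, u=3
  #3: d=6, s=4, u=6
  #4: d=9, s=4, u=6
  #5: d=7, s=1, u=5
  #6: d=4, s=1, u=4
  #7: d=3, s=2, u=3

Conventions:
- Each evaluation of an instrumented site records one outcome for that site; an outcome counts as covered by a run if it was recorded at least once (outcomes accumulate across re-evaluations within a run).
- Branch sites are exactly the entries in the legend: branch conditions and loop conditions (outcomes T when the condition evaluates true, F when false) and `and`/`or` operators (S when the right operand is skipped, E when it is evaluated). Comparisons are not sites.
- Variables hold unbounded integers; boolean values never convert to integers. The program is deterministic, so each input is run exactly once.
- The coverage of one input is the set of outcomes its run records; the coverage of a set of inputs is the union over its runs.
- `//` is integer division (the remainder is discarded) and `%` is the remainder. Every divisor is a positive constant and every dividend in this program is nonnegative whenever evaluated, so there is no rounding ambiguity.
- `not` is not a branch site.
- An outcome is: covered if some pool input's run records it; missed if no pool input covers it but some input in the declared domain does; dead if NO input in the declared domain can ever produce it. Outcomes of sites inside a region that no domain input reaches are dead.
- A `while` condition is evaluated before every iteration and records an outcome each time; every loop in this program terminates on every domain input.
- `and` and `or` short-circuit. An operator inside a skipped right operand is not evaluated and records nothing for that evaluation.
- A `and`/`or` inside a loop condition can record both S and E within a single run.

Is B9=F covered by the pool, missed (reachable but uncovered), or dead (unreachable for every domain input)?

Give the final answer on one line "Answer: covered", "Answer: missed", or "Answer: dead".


no pool input records B9=F
but domain input (d=5, s=0, u=4) does record it -> reachable, so missed
Answer: missed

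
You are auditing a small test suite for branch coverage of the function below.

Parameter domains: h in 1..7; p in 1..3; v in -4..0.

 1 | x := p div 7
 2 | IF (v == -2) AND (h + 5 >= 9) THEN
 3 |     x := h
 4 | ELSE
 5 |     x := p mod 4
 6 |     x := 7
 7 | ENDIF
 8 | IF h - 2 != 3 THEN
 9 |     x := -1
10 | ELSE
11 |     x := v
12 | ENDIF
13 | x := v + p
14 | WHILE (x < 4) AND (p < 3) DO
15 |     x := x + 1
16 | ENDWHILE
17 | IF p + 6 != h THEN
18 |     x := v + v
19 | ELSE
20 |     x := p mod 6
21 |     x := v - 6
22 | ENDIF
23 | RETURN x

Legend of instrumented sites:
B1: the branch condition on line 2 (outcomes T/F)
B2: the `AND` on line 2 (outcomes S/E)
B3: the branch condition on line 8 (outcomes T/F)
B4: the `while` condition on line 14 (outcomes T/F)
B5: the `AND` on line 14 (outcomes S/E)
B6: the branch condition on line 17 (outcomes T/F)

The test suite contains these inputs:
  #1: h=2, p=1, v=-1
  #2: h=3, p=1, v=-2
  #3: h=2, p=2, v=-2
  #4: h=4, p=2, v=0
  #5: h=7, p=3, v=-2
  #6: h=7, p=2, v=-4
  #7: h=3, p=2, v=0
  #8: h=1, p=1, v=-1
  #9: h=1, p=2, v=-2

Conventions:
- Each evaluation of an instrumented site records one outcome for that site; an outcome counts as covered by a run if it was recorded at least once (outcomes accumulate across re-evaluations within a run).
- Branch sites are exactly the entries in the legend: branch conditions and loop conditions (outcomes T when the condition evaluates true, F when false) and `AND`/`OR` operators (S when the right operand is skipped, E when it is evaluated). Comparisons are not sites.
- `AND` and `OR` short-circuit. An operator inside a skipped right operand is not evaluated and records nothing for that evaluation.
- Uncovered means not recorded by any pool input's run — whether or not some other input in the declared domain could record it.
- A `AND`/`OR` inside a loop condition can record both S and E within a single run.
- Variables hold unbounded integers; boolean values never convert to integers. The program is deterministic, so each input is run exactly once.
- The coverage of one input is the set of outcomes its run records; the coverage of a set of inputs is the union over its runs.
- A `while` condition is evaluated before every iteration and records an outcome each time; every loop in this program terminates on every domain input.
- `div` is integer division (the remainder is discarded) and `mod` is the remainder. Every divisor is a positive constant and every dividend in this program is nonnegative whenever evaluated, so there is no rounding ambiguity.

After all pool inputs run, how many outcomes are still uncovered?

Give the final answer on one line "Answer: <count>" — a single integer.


run #1 (h=2, p=1, v=-1) runs B2->S, B1->F, B3->T, B5->E, B4->T, B5->E, B4->T, B5->E, B4->T, B5->E, B4->T, B5->S, B4->F, B6->T; records B1=F, B2=S, B3=T, B4=T, B4=F, B5=S, B5=E, B6=T
run #2 (h=3, p=1, v=-2) runs B2->E, B1->F, B3->T, B5->E, B4->T, B5->E, B4->T, B5->E, B4->T, B5->E, B4->T, B5->E, B4->T, B5->S, ...; records B1=F, B2=E, B3=T, B4=T, B4=F, B5=S, B5=E, B6=T
run #3 (h=2, p=2, v=-2) runs B2->E, B1->F, B3->T, B5->E, B4->T, B5->E, B4->T, B5->E, B4->T, B5->E, B4->T, B5->S, B4->F, B6->T; records B1=F, B2=E, B3=T, B4=T, B4=F, B5=S, B5=E, B6=T
run #4 (h=4, p=2, v=0) runs B2->S, B1->F, B3->T, B5->E, B4->T, B5->E, B4->T, B5->S, B4->F, B6->T; records B1=F, B2=S, B3=T, B4=T, B4=F, B5=S, B5=E, B6=T
run #5 (h=7, p=3, v=-2) runs B2->E, B1->T, B3->T, B5->E, B4->F, B6->T; records B1=T, B2=E, B3=T, B4=F, B5=E, B6=T
run #6 (h=7, p=2, v=-4) runs B2->S, B1->F, B3->T, B5->E, B4->T, B5->E, B4->T, B5->E, B4->T, B5->E, B4->T, B5->E, B4->T, B5->E, ...; records B1=F, B2=S, B3=T, B4=T, B4=F, B5=S, B5=E, B6=T
run #7 (h=3, p=2, v=0) runs B2->S, B1->F, B3->T, B5->E, B4->T, B5->E, B4->T, B5->S, B4->F, B6->T; records B1=F, B2=S, B3=T, B4=T, B4=F, B5=S, B5=E, B6=T
run #8 (h=1, p=1, v=-1) runs B2->S, B1->F, B3->T, B5->E, B4->T, B5->E, B4->T, B5->E, B4->T, B5->E, B4->T, B5->S, B4->F, B6->T; records B1=F, B2=S, B3=T, B4=T, B4=F, B5=S, B5=E, B6=T
run #9 (h=1, p=2, v=-2) runs B2->E, B1->F, B3->T, B5->E, B4->T, B5->E, B4->T, B5->E, B4->T, B5->E, B4->T, B5->S, B4->F, B6->T; records B1=F, B2=E, B3=T, B4=T, B4=F, B5=S, B5=E, B6=T
union over the pool: B1=T, B1=F, B2=S, B2=E, B3=T, B4=T, B4=F, B5=S, B5=E, B6=T
uncovered (2 of 12): B3=F, B6=F
Answer: 2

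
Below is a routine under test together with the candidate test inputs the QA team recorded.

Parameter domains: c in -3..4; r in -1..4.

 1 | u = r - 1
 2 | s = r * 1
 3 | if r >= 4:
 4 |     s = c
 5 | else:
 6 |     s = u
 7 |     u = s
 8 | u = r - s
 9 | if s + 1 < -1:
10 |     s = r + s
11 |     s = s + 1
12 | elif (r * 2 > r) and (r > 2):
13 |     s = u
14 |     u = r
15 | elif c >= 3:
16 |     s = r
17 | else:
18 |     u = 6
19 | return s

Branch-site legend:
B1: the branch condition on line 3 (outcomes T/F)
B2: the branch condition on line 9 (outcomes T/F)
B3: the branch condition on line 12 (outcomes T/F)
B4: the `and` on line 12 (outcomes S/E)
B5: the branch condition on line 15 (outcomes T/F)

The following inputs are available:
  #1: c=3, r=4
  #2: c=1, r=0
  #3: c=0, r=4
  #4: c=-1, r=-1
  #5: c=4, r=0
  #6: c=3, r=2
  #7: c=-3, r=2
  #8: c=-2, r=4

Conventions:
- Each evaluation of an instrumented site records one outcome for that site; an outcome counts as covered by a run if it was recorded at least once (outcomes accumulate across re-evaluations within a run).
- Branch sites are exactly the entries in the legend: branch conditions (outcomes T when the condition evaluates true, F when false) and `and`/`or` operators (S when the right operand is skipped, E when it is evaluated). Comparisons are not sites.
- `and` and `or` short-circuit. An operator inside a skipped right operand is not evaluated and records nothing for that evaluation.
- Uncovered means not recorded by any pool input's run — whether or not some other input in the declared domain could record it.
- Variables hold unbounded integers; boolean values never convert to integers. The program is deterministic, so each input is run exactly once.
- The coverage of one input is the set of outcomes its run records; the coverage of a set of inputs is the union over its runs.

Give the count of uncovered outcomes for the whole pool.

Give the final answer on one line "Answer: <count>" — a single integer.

run #1 (c=3, r=4) runs B1->T, B2->F, B4->E, B3->T; records B1=T, B2=F, B3=T, B4=E
run #2 (c=1, r=0) runs B1->F, B2->F, B4->S, B3->F, B5->F; records B1=F, B2=F, B3=F, B4=S, B5=F
run #3 (c=0, r=4) runs B1->T, B2->F, B4->E, B3->T; records B1=T, B2=F, B3=T, B4=E
run #4 (c=-1, r=-1) runs B1->F, B2->F, B4->S, B3->F, B5->F; records B1=F, B2=F, B3=F, B4=S, B5=F
run #5 (c=4, r=0) runs B1->F, B2->F, B4->S, B3->F, B5->T; records B1=F, B2=F, B3=F, B4=S, B5=T
run #6 (c=3, r=2) runs B1->F, B2->F, B4->E, B3->F, B5->T; records B1=F, B2=F, B3=F, B4=E, B5=T
run #7 (c=-3, r=2) runs B1->F, B2->F, B4->E, B3->F, B5->F; records B1=F, B2=F, B3=F, B4=E, B5=F
run #8 (c=-2, r=4) runs B1->T, B2->F, B4->E, B3->T; records B1=T, B2=F, B3=T, B4=E
union over the pool: B1=T, B1=F, B2=F, B3=T, B3=F, B4=S, B4=E, B5=T, B5=F
uncovered (1 of 10): B2=T

Answer: 1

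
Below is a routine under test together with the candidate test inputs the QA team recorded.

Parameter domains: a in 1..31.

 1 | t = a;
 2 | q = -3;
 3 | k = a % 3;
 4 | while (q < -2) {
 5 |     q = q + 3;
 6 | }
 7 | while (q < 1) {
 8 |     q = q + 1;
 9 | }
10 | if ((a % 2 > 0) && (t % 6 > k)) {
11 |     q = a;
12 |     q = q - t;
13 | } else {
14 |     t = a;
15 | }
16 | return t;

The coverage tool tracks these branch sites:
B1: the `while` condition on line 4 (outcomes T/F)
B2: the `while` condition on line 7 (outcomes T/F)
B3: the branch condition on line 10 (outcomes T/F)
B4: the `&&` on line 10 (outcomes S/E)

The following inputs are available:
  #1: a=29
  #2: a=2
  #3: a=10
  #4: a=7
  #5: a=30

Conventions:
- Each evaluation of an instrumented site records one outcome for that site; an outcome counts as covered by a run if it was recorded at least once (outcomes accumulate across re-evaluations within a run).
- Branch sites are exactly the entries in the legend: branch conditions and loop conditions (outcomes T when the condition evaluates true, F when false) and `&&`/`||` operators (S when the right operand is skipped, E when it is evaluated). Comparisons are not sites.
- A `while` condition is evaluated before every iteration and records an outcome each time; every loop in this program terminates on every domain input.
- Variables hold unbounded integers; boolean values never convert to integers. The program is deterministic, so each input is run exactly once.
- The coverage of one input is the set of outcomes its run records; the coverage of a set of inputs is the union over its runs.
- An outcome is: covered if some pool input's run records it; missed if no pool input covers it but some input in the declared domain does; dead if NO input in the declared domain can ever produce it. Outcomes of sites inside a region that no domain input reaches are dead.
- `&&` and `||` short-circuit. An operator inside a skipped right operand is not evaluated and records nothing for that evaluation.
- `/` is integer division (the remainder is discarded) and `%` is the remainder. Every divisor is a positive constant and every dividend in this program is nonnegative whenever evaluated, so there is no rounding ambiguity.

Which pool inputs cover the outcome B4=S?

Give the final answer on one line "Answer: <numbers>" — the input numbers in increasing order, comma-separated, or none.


input #1 (a=29): misses B4=S
input #2 (a=2): covers B4=S
input #3 (a=10): covers B4=S
input #4 (a=7): misses B4=S
input #5 (a=30): covers B4=S
Answer: 2, 3, 5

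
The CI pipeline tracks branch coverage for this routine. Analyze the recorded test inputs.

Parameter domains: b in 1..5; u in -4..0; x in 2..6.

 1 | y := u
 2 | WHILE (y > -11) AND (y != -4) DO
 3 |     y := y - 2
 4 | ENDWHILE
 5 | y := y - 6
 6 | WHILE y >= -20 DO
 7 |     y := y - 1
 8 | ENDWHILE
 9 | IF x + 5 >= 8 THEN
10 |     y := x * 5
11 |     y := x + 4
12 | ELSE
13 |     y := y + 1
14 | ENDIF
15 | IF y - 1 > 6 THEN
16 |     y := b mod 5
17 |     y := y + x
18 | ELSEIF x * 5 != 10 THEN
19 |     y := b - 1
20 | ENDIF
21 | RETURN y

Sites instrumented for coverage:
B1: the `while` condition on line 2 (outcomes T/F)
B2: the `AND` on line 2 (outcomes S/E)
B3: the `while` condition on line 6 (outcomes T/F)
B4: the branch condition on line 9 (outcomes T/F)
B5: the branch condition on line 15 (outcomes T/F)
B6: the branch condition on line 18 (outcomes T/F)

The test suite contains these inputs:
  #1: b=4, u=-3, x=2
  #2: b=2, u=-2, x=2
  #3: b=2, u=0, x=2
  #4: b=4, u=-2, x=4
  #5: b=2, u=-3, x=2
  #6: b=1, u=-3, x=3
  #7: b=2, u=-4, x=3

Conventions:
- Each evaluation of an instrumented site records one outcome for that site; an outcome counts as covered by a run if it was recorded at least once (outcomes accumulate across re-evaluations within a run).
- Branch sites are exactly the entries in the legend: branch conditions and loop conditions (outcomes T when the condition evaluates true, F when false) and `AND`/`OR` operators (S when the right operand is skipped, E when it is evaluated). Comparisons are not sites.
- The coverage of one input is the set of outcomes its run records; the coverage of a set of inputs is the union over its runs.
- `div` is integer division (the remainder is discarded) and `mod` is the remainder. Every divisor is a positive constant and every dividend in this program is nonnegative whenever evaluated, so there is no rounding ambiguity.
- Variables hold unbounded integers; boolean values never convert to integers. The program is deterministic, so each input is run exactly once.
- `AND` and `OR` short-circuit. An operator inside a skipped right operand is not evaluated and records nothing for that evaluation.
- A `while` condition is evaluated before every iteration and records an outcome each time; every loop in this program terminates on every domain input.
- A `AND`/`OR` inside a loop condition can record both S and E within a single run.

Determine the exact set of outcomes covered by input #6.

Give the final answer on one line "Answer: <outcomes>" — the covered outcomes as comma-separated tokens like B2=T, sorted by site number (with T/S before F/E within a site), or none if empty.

Event log for input #6 (b=1, u=-3, x=3):
  B2->E, B1->T, B2->E, B1->T, B2->E, B1->T, B2->E, B1->T, B2->S, B1->F
  B3->T, B3->T, B3->T, B3->T, B3->F, B4->T, B5->F, B6->T
as a set, this run covers: B1=T, B1=F, B2=S, B2=E, B3=T, B3=F, B4=T, B5=F, B6=T

Answer: B1=T, B1=F, B2=S, B2=E, B3=T, B3=F, B4=T, B5=F, B6=T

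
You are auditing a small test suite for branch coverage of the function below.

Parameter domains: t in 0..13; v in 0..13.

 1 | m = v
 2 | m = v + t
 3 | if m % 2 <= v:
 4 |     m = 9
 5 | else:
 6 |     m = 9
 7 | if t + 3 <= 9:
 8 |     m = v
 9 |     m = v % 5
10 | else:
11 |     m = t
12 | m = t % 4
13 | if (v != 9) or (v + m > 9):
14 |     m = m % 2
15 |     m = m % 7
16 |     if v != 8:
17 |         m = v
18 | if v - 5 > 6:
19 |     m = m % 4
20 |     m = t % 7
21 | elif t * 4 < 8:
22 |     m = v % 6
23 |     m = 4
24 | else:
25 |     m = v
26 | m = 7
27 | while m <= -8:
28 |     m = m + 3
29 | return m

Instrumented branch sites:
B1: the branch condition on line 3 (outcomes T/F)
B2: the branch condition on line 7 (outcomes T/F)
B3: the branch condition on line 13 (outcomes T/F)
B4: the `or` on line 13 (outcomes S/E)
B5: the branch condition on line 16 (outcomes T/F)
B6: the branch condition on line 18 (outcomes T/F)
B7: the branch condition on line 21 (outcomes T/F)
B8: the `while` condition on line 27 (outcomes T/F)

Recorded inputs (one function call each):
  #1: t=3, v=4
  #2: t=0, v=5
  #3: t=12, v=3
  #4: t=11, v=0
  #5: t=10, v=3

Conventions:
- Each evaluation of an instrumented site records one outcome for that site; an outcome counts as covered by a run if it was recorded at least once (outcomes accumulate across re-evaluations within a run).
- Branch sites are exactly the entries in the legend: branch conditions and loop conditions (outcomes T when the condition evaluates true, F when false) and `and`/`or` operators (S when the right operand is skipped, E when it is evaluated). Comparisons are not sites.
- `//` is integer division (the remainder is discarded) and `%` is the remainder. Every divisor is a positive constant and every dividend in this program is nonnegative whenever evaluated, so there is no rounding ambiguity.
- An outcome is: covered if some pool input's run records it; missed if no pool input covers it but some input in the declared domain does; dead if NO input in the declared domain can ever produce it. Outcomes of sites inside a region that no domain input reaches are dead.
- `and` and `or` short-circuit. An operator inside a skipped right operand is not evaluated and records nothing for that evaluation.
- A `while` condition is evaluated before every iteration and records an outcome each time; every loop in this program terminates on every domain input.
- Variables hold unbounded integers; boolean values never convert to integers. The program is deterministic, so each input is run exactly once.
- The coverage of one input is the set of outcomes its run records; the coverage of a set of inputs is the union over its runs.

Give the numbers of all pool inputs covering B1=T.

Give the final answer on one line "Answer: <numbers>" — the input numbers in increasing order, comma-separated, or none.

input #1 (t=3, v=4): records B1=T
input #2 (t=0, v=5): records B1=T
input #3 (t=12, v=3): records B1=T
input #4 (t=11, v=0): does not record B1=T
input #5 (t=10, v=3): records B1=T

Answer: 1, 2, 3, 5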